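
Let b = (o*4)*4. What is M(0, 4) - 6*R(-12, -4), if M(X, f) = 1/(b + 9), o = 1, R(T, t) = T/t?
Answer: -449/25 ≈ -17.960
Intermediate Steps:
b = 16 (b = (1*4)*4 = 4*4 = 16)
M(X, f) = 1/25 (M(X, f) = 1/(16 + 9) = 1/25)
M(0, 4) - 6*R(-12, -4) = 1/25 - (-72)/(-4) = 1/25 - (-72)*(-1)/4 = 1/25 - 6*3 = 1/25 - 18 = -449/25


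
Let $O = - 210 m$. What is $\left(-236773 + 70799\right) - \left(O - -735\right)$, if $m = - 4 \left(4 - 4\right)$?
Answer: $-166709$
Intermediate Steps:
$m = 0$ ($m = \left(-4\right) 0 = 0$)
$O = 0$ ($O = \left(-210\right) 0 = 0$)
$\left(-236773 + 70799\right) - \left(O - -735\right) = \left(-236773 + 70799\right) - \left(0 - -735\right) = -165974 - \left(0 + 735\right) = -165974 - 735 = -166709$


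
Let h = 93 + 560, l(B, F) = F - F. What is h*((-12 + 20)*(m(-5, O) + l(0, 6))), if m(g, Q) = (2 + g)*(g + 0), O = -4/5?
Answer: 78360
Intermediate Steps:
l(B, F) = 0
O = -⅘ (O = -4*⅕ = -⅘ ≈ -0.80000)
m(g, Q) = g*(2 + g) (m(g, Q) = (2 + g)*g = g*(2 + g))
h = 653
h*((-12 + 20)*(m(-5, O) + l(0, 6))) = 653*((-12 + 20)*(-5*(2 - 5) + 0)) = 653*(8*(-5*(-3) + 0)) = 653*(8*(15 + 0)) = 653*(8*15) = 653*120 = 78360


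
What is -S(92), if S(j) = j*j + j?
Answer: -8556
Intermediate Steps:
S(j) = j + j**2 (S(j) = j**2 + j = j + j**2)
-S(92) = -92*(1 + 92) = -92*93 = -1*8556 = -8556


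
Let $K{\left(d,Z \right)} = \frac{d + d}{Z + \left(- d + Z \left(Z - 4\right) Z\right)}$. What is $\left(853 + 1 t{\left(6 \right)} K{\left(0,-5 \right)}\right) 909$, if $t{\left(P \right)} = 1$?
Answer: $775377$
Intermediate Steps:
$K{\left(d,Z \right)} = \frac{2 d}{Z - d + Z^{2} \left(-4 + Z\right)}$ ($K{\left(d,Z \right)} = \frac{2 d}{Z + \left(- d + Z \left(-4 + Z\right) Z\right)} = \frac{2 d}{Z + \left(- d + Z^{2} \left(-4 + Z\right)\right)} = \frac{2 d}{Z - d + Z^{2} \left(-4 + Z\right)}$)
$\left(853 + 1 t{\left(6 \right)} K{\left(0,-5 \right)}\right) 909 = \left(853 + 1 \cdot 1 \cdot 2 \cdot 0 \frac{1}{-5 + \left(-5\right)^{3} - 0 - 4 \left(-5\right)^{2}}\right) 909 = \left(853 + 1 \cdot 2 \cdot 0 \frac{1}{-5 - 125 + 0 - 100}\right) 909 = \left(853 + 1 \cdot 2 \cdot 0 \frac{1}{-230}\right) 909 = \left(853 + 1 \cdot 2 \cdot 0 \left(- \frac{1}{230}\right)\right) 909 = \left(853 + 1 \cdot 0\right) 909 = \left(853 + 0\right) 909 = 853 \cdot 909 = 775377$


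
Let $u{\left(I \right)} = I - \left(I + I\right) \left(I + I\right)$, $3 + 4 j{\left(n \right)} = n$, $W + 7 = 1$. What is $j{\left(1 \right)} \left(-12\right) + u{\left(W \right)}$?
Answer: $-144$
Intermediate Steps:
$W = -6$ ($W = -7 + 1 = -6$)
$j{\left(n \right)} = - \frac{3}{4} + \frac{n}{4}$
$u{\left(I \right)} = I - 4 I^{2}$ ($u{\left(I \right)} = I - 2 I 2 I = I - 4 I^{2}$)
$j{\left(1 \right)} \left(-12\right) + u{\left(W \right)} = \left(- \frac{3}{4} + \frac{1}{4} \cdot 1\right) \left(-12\right) - 6 \left(1 - -24\right) = \left(- \frac{3}{4} + \frac{1}{4}\right) \left(-12\right) - 6 \left(1 + 24\right) = \left(- \frac{1}{2}\right) \left(-12\right) - 150 = 6 - 150 = -144$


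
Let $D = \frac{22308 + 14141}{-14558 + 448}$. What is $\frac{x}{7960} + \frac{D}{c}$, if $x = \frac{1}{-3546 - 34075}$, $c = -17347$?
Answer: $\frac{64205223251}{431167357231160} \approx 0.00014891$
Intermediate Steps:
$D = - \frac{36449}{14110}$ ($D = \frac{36449}{-14110} = 36449 \left(- \frac{1}{14110}\right) = - \frac{36449}{14110} \approx -2.5832$)
$x = - \frac{1}{37621}$ ($x = \frac{1}{-37621} = - \frac{1}{37621} \approx -2.6581 \cdot 10^{-5}$)
$\frac{x}{7960} + \frac{D}{c} = - \frac{1}{37621 \cdot 7960} - \frac{36449}{14110 \left(-17347\right)} = \left(- \frac{1}{37621}\right) \frac{1}{7960} - - \frac{36449}{244766170} = - \frac{1}{299463160} + \frac{36449}{244766170} = \frac{64205223251}{431167357231160}$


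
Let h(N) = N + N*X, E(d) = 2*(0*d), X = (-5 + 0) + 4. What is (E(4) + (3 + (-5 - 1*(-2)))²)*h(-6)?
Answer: 0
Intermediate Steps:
X = -1 (X = -5 + 4 = -1)
E(d) = 0 (E(d) = 2*0 = 0)
h(N) = 0 (h(N) = N + N*(-1) = N - N = 0)
(E(4) + (3 + (-5 - 1*(-2)))²)*h(-6) = (0 + (3 + (-5 - 1*(-2)))²)*0 = (0 + (3 + (-5 + 2))²)*0 = (0 + (3 - 3)²)*0 = (0 + 0²)*0 = (0 + 0)*0 = 0*0 = 0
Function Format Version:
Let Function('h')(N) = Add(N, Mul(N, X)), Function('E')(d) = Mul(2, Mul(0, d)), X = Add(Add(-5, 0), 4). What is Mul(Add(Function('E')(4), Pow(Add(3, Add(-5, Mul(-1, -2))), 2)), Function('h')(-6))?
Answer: 0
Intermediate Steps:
X = -1 (X = Add(-5, 4) = -1)
Function('E')(d) = 0 (Function('E')(d) = Mul(2, 0) = 0)
Function('h')(N) = 0 (Function('h')(N) = Add(N, Mul(N, -1)) = Add(N, Mul(-1, N)) = 0)
Mul(Add(Function('E')(4), Pow(Add(3, Add(-5, Mul(-1, -2))), 2)), Function('h')(-6)) = Mul(Add(0, Pow(Add(3, Add(-5, Mul(-1, -2))), 2)), 0) = Mul(Add(0, Pow(Add(3, Add(-5, 2)), 2)), 0) = Mul(Add(0, Pow(Add(3, -3), 2)), 0) = Mul(Add(0, Pow(0, 2)), 0) = Mul(Add(0, 0), 0) = Mul(0, 0) = 0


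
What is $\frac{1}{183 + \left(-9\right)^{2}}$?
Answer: $\frac{1}{264} \approx 0.0037879$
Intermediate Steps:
$\frac{1}{183 + \left(-9\right)^{2}} = \frac{1}{183 + 81} = \frac{1}{264}$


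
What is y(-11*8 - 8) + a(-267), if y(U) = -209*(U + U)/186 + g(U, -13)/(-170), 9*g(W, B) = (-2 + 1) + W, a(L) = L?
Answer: -2428163/47430 ≈ -51.195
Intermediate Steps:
g(W, B) = -⅑ + W/9 (g(W, B) = ((-2 + 1) + W)/9 = (-1 + W)/9 = -⅑ + W/9)
y(U) = 1/1530 - 106621*U/47430 (y(U) = -209*(U + U)/186 + (-⅑ + U/9)/(-170) = -418*U*(1/186) + (-⅑ + U/9)*(-1/170) = -418*U*(1/186) + (1/1530 - U/1530) = -209*U/93 + (1/1530 - U/1530) = 1/1530 - 106621*U/47430)
y(-11*8 - 8) + a(-267) = (1/1530 - 106621*(-11*8 - 8)/47430) - 267 = (1/1530 - 106621*(-88 - 8)/47430) - 267 = (1/1530 - 106621/47430*(-96)) - 267 = (1/1530 + 1705936/7905) - 267 = 10235647/47430 - 267 = -2428163/47430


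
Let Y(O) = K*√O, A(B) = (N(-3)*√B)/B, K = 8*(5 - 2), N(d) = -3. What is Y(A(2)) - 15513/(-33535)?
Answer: 15513/33535 + 12*I*2^(¾)*√3 ≈ 0.46259 + 34.955*I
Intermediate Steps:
K = 24 (K = 8*3 = 24)
A(B) = -3/√B (A(B) = (-3*√B)/B = -3/√B)
Y(O) = 24*√O
Y(A(2)) - 15513/(-33535) = 24*√(-3*√2/2) - 15513/(-33535) = 24*√(-3*√2/2) - 15513*(-1)/33535 = 24*√(-3*√2/2) - 1*(-15513/33535) = 24*(I*2^(¾)*(2*√3)/4) + 15513/33535 = 12*I*2^(¾)*√3 + 15513/33535 = 15513/33535 + 12*I*2^(¾)*√3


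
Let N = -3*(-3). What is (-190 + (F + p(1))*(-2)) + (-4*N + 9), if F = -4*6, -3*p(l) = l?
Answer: -505/3 ≈ -168.33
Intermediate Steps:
p(l) = -l/3
N = 9
F = -24
(-190 + (F + p(1))*(-2)) + (-4*N + 9) = (-190 + (-24 - ⅓*1)*(-2)) + (-4*9 + 9) = (-190 + (-24 - ⅓)*(-2)) + (-36 + 9) = (-190 - 73/3*(-2)) - 27 = (-190 + 146/3) - 27 = -424/3 - 27 = -505/3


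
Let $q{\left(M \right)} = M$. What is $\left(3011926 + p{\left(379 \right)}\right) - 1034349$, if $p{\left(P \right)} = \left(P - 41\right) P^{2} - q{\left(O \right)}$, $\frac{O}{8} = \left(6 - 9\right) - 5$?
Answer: $50528299$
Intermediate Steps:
$O = -64$ ($O = 8 \left(\left(6 - 9\right) - 5\right) = 8 \left(-3 - 5\right) = 8 \left(-8\right) = -64$)
$p{\left(P \right)} = 64 + P^{2} \left(-41 + P\right)$ ($p{\left(P \right)} = \left(P - 41\right) P^{2} - -64 = \left(-41 + P\right) P^{2} + 64 = P^{2} \left(-41 + P\right) + 64 = 64 + P^{2} \left(-41 + P\right)$)
$\left(3011926 + p{\left(379 \right)}\right) - 1034349 = \left(3011926 + \left(64 + 379^{3} - 41 \cdot 379^{2}\right)\right) - 1034349 = \left(3011926 + \left(64 + 54439939 - 5889281\right)\right) - 1034349 = \left(3011926 + 48550722\right) - 1034349 = 51562648 - 1034349 = 50528299$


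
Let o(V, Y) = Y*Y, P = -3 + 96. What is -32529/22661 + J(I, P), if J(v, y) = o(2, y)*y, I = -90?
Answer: 18227501448/22661 ≈ 8.0436e+5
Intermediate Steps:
P = 93
o(V, Y) = Y²
J(v, y) = y³ (J(v, y) = y²*y = y³)
-32529/22661 + J(I, P) = -32529/22661 + 93³ = -32529*1/22661 + 804357 = -32529/22661 + 804357 = 18227501448/22661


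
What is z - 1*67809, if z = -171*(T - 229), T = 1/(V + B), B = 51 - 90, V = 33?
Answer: -57243/2 ≈ -28622.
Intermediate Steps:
B = -39
T = -1/6 (T = 1/(33 - 39) = 1/(-6) = -1/6 ≈ -0.16667)
z = 78375/2 (z = -171*(-1/6 - 229) = -171*(-1375/6) = 78375/2 ≈ 39188.)
z - 1*67809 = 78375/2 - 1*67809 = 78375/2 - 67809 = -57243/2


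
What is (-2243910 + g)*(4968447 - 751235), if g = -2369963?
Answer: -19457680582076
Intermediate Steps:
(-2243910 + g)*(4968447 - 751235) = (-2243910 - 2369963)*(4968447 - 751235) = -4613873*4217212 = -19457680582076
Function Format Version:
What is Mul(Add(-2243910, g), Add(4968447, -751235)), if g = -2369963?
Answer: -19457680582076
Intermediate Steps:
Mul(Add(-2243910, g), Add(4968447, -751235)) = Mul(Add(-2243910, -2369963), Add(4968447, -751235)) = Mul(-4613873, 4217212) = -19457680582076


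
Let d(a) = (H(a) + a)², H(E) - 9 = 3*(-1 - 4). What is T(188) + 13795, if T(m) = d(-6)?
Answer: 13939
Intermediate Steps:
H(E) = -6 (H(E) = 9 + 3*(-1 - 4) = 9 + 3*(-5) = 9 - 15 = -6)
d(a) = (-6 + a)²
T(m) = 144 (T(m) = (-6 - 6)² = (-12)² = 144)
T(188) + 13795 = 144 + 13795 = 13939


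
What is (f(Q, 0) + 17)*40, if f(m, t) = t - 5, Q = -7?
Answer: 480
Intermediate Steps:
f(m, t) = -5 + t
(f(Q, 0) + 17)*40 = ((-5 + 0) + 17)*40 = (-5 + 17)*40 = 12*40 = 480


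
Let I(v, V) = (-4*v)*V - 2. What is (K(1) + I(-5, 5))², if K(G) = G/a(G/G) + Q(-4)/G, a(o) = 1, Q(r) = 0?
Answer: 9801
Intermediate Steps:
K(G) = G (K(G) = G/1 + 0/G = G*1 + 0 = G + 0 = G)
I(v, V) = -2 - 4*V*v (I(v, V) = -4*V*v - 2 = -2 - 4*V*v)
(K(1) + I(-5, 5))² = (1 + (-2 - 4*5*(-5)))² = (1 + (-2 + 100))² = (1 + 98)² = 99² = 9801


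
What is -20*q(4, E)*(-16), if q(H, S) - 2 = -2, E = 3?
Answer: 0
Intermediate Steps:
q(H, S) = 0 (q(H, S) = 2 - 2 = 0)
-20*q(4, E)*(-16) = -20*0*(-16) = 0*(-16) = 0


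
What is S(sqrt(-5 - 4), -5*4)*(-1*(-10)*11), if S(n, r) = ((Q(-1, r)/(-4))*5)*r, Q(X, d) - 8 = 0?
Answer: 22000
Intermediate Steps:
Q(X, d) = 8 (Q(X, d) = 8 + 0 = 8)
S(n, r) = -10*r (S(n, r) = ((8/(-4))*5)*r = ((8*(-1/4))*5)*r = (-2*5)*r = -10*r)
S(sqrt(-5 - 4), -5*4)*(-1*(-10)*11) = (-(-50)*4)*(-1*(-10)*11) = (-10*(-20))*(10*11) = 200*110 = 22000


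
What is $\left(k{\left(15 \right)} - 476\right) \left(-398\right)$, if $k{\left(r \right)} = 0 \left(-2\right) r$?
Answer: $189448$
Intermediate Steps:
$k{\left(r \right)} = 0$ ($k{\left(r \right)} = 0 r = 0$)
$\left(k{\left(15 \right)} - 476\right) \left(-398\right) = \left(0 - 476\right) \left(-398\right) = \left(-476\right) \left(-398\right) = 189448$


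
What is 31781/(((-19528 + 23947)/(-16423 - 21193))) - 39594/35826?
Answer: -7138204988197/26385849 ≈ -2.7053e+5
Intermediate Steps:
31781/(((-19528 + 23947)/(-16423 - 21193))) - 39594/35826 = 31781/((4419/(-37616))) - 39594*1/35826 = 31781/((4419*(-1/37616))) - 6599/5971 = 31781/(-4419/37616) - 6599/5971 = 31781*(-37616/4419) - 6599/5971 = -1195474096/4419 - 6599/5971 = -7138204988197/26385849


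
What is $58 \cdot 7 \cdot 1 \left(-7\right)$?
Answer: $-2842$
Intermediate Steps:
$58 \cdot 7 \cdot 1 \left(-7\right) = 58 \cdot 7 \left(-7\right) = 406 \left(-7\right) = -2842$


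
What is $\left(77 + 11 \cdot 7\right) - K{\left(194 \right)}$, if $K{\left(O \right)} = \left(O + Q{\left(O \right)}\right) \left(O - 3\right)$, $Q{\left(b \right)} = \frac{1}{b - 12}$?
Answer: $- \frac{6715991}{182} \approx -36901.0$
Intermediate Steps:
$Q{\left(b \right)} = \frac{1}{-12 + b}$
$K{\left(O \right)} = \left(-3 + O\right) \left(O + \frac{1}{-12 + O}\right)$ ($K{\left(O \right)} = \left(O + \frac{1}{-12 + O}\right) \left(O - 3\right) = \left(O + \frac{1}{-12 + O}\right) \left(-3 + O\right) = \left(-3 + O\right) \left(O + \frac{1}{-12 + O}\right)$)
$\left(77 + 11 \cdot 7\right) - K{\left(194 \right)} = \left(77 + 11 \cdot 7\right) - \frac{-3 + 194 + 194 \left(-12 + 194\right) \left(-3 + 194\right)}{-12 + 194} = \left(77 + 77\right) - \frac{-3 + 194 + 194 \cdot 182 \cdot 191}{182} = 154 - \frac{-3 + 194 + 6743828}{182} = 154 - \frac{1}{182} \cdot 6744019 = 154 - \frac{6744019}{182} = - \frac{6715991}{182}$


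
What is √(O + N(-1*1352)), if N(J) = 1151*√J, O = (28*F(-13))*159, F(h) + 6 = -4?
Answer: √(-44520 + 29926*I*√2) ≈ 91.94 + 230.16*I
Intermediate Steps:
F(h) = -10 (F(h) = -6 - 4 = -10)
O = -44520 (O = (28*(-10))*159 = -280*159 = -44520)
√(O + N(-1*1352)) = √(-44520 + 1151*√(-1*1352)) = √(-44520 + 1151*√(-1352)) = √(-44520 + 1151*(26*I*√2)) = √(-44520 + 29926*I*√2)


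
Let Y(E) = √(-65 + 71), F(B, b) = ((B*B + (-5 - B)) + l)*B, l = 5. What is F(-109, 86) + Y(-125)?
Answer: -1306910 + √6 ≈ -1.3069e+6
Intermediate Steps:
F(B, b) = B*(B² - B) (F(B, b) = ((B*B + (-5 - B)) + 5)*B = ((B² + (-5 - B)) + 5)*B = ((-5 + B² - B) + 5)*B = (B² - B)*B = B*(B² - B))
Y(E) = √6
F(-109, 86) + Y(-125) = (-109)²*(-1 - 109) + √6 = 11881*(-110) + √6 = -1306910 + √6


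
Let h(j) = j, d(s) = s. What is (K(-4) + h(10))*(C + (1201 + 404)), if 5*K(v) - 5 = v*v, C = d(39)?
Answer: 116724/5 ≈ 23345.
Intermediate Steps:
C = 39
K(v) = 1 + v**2/5 (K(v) = 1 + (v*v)/5 = 1 + v**2/5)
(K(-4) + h(10))*(C + (1201 + 404)) = ((1 + (1/5)*(-4)**2) + 10)*(39 + (1201 + 404)) = ((1 + (1/5)*16) + 10)*(39 + 1605) = ((1 + 16/5) + 10)*1644 = (21/5 + 10)*1644 = (71/5)*1644 = 116724/5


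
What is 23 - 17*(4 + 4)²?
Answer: -1065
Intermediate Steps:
23 - 17*(4 + 4)² = 23 - 17*8² = 23 - 17*64 = 23 - 1088 = -1065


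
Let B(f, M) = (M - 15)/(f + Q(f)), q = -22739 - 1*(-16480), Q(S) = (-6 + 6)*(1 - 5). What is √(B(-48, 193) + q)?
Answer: I*√901830/12 ≈ 79.137*I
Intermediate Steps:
Q(S) = 0 (Q(S) = 0*(-4) = 0)
q = -6259 (q = -22739 + 16480 = -6259)
B(f, M) = (-15 + M)/f (B(f, M) = (M - 15)/(f + 0) = (-15 + M)/f)
√(B(-48, 193) + q) = √((-15 + 193)/(-48) - 6259) = √(-1/48*178 - 6259) = √(-89/24 - 6259) = √(-150305/24) = I*√901830/12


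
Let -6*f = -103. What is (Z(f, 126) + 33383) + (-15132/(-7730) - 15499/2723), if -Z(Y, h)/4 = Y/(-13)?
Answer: 13702734523222/410451405 ≈ 33385.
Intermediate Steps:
f = 103/6 (f = -⅙*(-103) = 103/6 ≈ 17.167)
Z(Y, h) = 4*Y/13 (Z(Y, h) = -4*Y/(-13) = -4*Y*(-1)/13 = -(-4)*Y/13 = 4*Y/13)
(Z(f, 126) + 33383) + (-15132/(-7730) - 15499/2723) = ((4/13)*(103/6) + 33383) + (-15132/(-7730) - 15499/2723) = (206/39 + 33383) + (-15132*(-1/7730) - 15499*1/2723) = 1302143/39 + (7566/3865 - 15499/2723) = 1302143/39 - 39301417/10524395 = 13702734523222/410451405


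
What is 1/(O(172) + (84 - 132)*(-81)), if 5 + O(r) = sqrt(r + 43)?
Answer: 3883/15077474 - sqrt(215)/15077474 ≈ 0.00025656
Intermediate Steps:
O(r) = -5 + sqrt(43 + r) (O(r) = -5 + sqrt(r + 43) = -5 + sqrt(43 + r))
1/(O(172) + (84 - 132)*(-81)) = 1/((-5 + sqrt(43 + 172)) + (84 - 132)*(-81)) = 1/((-5 + sqrt(215)) - 48*(-81)) = 1/((-5 + sqrt(215)) + 3888) = 1/(3883 + sqrt(215))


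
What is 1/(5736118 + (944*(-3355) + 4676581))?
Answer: 1/7245579 ≈ 1.3802e-7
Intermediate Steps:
1/(5736118 + (944*(-3355) + 4676581)) = 1/(5736118 + (-3167120 + 4676581)) = 1/(5736118 + 1509461) = 1/7245579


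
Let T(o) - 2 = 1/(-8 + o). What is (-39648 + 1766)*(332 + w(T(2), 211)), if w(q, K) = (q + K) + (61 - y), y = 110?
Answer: -56349475/3 ≈ -1.8783e+7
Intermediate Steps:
T(o) = 2 + 1/(-8 + o)
w(q, K) = -49 + K + q (w(q, K) = (q + K) + (61 - 1*110) = (K + q) + (61 - 110) = (K + q) - 49 = -49 + K + q)
(-39648 + 1766)*(332 + w(T(2), 211)) = (-39648 + 1766)*(332 + (-49 + 211 + (-15 + 2*2)/(-8 + 2))) = -37882*(332 + (-49 + 211 + (-15 + 4)/(-6))) = -37882*(332 + (-49 + 211 - ⅙*(-11))) = -37882*(332 + (-49 + 211 + 11/6)) = -37882*(332 + 983/6) = -37882*2975/6 = -56349475/3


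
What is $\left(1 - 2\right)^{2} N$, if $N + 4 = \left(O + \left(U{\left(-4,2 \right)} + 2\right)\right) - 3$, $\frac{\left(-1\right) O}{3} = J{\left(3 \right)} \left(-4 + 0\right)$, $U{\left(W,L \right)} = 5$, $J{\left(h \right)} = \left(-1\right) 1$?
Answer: $-12$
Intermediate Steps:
$J{\left(h \right)} = -1$
$O = -12$ ($O = - 3 \left(- (-4 + 0)\right) = - 3 \left(\left(-1\right) \left(-4\right)\right) = \left(-3\right) 4 = -12$)
$N = -12$ ($N = -4 + \left(\left(-12 + \left(5 + 2\right)\right) - 3\right) = -4 + \left(\left(-12 + 7\right) - 3\right) = -4 - 8 = -12$)
$\left(1 - 2\right)^{2} N = \left(1 - 2\right)^{2} \left(-12\right) = \left(-1\right)^{2} \left(-12\right) = 1 \left(-12\right) = -12$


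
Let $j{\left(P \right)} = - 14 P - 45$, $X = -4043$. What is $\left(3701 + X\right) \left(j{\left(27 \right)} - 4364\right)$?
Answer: $1637154$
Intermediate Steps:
$j{\left(P \right)} = -45 - 14 P$
$\left(3701 + X\right) \left(j{\left(27 \right)} - 4364\right) = \left(3701 - 4043\right) \left(\left(-45 - 378\right) - 4364\right) = - 342 \left(\left(-45 - 378\right) - 4364\right) = - 342 \left(-423 - 4364\right) = \left(-342\right) \left(-4787\right) = 1637154$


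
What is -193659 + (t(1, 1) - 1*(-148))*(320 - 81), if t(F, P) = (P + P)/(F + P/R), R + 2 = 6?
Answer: -789523/5 ≈ -1.5790e+5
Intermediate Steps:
R = 4 (R = -2 + 6 = 4)
t(F, P) = 2*P/(F + P/4) (t(F, P) = (P + P)/(F + P/4) = (2*P)/(F + P*(¼)) = (2*P)/(F + P/4) = 2*P/(F + P/4))
-193659 + (t(1, 1) - 1*(-148))*(320 - 81) = -193659 + (8*1/(1 + 4*1) - 1*(-148))*(320 - 81) = -193659 + (8*1/(1 + 4) + 148)*239 = -193659 + (8*1/5 + 148)*239 = -193659 + (8*1*(⅕) + 148)*239 = -193659 + (8/5 + 148)*239 = -193659 + (748/5)*239 = -193659 + 178772/5 = -789523/5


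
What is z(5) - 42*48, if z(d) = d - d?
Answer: -2016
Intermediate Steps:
z(d) = 0
z(5) - 42*48 = 0 - 42*48 = 0 - 2016 = -2016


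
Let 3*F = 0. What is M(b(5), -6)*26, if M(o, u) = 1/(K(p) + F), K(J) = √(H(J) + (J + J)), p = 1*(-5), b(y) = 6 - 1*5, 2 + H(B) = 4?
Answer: -13*I*√2/2 ≈ -9.1924*I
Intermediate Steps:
H(B) = 2 (H(B) = -2 + 4 = 2)
F = 0 (F = (⅓)*0 = 0)
b(y) = 1 (b(y) = 6 - 5 = 1)
p = -5
K(J) = √(2 + 2*J) (K(J) = √(2 + (J + J)) = √(2 + 2*J))
M(o, u) = -I*√2/4 (M(o, u) = 1/(√(2 + 2*(-5)) + 0) = 1/(√(2 - 10) + 0) = 1/(√(-8) + 0) = 1/(2*I*√2 + 0) = 1/(2*I*√2) = -I*√2/4)
M(b(5), -6)*26 = -I*√2/4*26 = -13*I*√2/2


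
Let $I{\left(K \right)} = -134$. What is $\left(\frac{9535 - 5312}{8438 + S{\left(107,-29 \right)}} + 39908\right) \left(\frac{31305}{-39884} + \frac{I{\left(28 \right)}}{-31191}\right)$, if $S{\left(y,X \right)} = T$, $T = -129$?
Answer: $- \frac{107337726091663735}{3445525833932} \approx -31153.0$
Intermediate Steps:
$S{\left(y,X \right)} = -129$
$\left(\frac{9535 - 5312}{8438 + S{\left(107,-29 \right)}} + 39908\right) \left(\frac{31305}{-39884} + \frac{I{\left(28 \right)}}{-31191}\right) = \left(\frac{9535 - 5312}{8438 - 129} + 39908\right) \left(\frac{31305}{-39884} - \frac{134}{-31191}\right) = \left(\frac{4223}{8309} + 39908\right) \left(31305 \left(- \frac{1}{39884}\right) - - \frac{134}{31191}\right) = \left(4223 \cdot \frac{1}{8309} + 39908\right) \left(- \frac{31305}{39884} + \frac{134}{31191}\right) = \left(\frac{4223}{8309} + 39908\right) \left(- \frac{971089799}{1244021844}\right) = \frac{331599795}{8309} \left(- \frac{971089799}{1244021844}\right) = - \frac{107337726091663735}{3445525833932}$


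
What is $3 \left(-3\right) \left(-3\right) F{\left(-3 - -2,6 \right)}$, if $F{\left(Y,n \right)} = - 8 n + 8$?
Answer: $-1080$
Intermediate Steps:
$F{\left(Y,n \right)} = 8 - 8 n$
$3 \left(-3\right) \left(-3\right) F{\left(-3 - -2,6 \right)} = 3 \left(-3\right) \left(-3\right) \left(8 - 48\right) = \left(-9\right) \left(-3\right) \left(8 - 48\right) = 27 \left(-40\right) = -1080$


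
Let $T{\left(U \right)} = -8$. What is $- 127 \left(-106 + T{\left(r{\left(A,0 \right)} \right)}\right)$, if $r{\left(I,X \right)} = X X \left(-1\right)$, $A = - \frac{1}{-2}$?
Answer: $14478$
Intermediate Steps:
$A = \frac{1}{2}$ ($A = \left(-1\right) \left(- \frac{1}{2}\right) = \frac{1}{2} \approx 0.5$)
$r{\left(I,X \right)} = - X^{2}$ ($r{\left(I,X \right)} = X^{2} \left(-1\right) = - X^{2}$)
$- 127 \left(-106 + T{\left(r{\left(A,0 \right)} \right)}\right) = - 127 \left(-106 - 8\right) = \left(-127\right) \left(-114\right) = 14478$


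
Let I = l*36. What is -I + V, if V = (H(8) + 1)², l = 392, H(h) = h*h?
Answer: -9887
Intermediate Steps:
H(h) = h²
I = 14112 (I = 392*36 = 14112)
V = 4225 (V = (8² + 1)² = (64 + 1)² = 65² = 4225)
-I + V = -1*14112 + 4225 = -14112 + 4225 = -9887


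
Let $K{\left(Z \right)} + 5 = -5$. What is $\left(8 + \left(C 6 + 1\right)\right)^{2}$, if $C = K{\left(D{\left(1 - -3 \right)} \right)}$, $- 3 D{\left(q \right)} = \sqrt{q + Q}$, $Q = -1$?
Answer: $2601$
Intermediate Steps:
$D{\left(q \right)} = - \frac{\sqrt{-1 + q}}{3}$ ($D{\left(q \right)} = - \frac{\sqrt{q - 1}}{3} = - \frac{\sqrt{-1 + q}}{3}$)
$K{\left(Z \right)} = -10$ ($K{\left(Z \right)} = -5 - 5 = -10$)
$C = -10$
$\left(8 + \left(C 6 + 1\right)\right)^{2} = \left(8 + \left(\left(-10\right) 6 + 1\right)\right)^{2} = \left(8 + \left(-60 + 1\right)\right)^{2} = \left(8 - 59\right)^{2} = \left(-51\right)^{2} = 2601$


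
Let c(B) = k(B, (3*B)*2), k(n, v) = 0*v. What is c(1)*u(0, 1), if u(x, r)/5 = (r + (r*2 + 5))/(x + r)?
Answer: 0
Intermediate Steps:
k(n, v) = 0
c(B) = 0
u(x, r) = 5*(5 + 3*r)/(r + x) (u(x, r) = 5*((r + (r*2 + 5))/(x + r)) = 5*((r + (2*r + 5))/(r + x)) = 5*((r + (5 + 2*r))/(r + x)) = 5*((5 + 3*r)/(r + x)) = 5*(5 + 3*r)/(r + x))
c(1)*u(0, 1) = 0*(5*(5 + 3*1)/(1 + 0)) = 0*(5*(5 + 3)/1) = 0*(5*1*8) = 0*40 = 0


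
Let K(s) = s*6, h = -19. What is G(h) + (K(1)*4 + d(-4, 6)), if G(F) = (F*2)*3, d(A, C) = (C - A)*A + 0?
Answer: -130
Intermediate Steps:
d(A, C) = A*(C - A) (d(A, C) = A*(C - A) + 0 = A*(C - A))
K(s) = 6*s
G(F) = 6*F (G(F) = (2*F)*3 = 6*F)
G(h) + (K(1)*4 + d(-4, 6)) = 6*(-19) + ((6*1)*4 - 4*(6 - 1*(-4))) = -114 + (6*4 - 4*(6 + 4)) = -114 + (24 - 4*10) = -114 + (24 - 40) = -114 - 16 = -130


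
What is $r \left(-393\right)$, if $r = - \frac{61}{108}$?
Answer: $\frac{7991}{36} \approx 221.97$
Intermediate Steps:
$r = - \frac{61}{108}$ ($r = \left(-61\right) \frac{1}{108} = - \frac{61}{108} \approx -0.56481$)
$r \left(-393\right) = \left(- \frac{61}{108}\right) \left(-393\right) = \frac{7991}{36}$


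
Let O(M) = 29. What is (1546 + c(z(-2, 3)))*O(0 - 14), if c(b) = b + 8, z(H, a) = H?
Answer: 45008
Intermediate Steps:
c(b) = 8 + b
(1546 + c(z(-2, 3)))*O(0 - 14) = (1546 + (8 - 2))*29 = (1546 + 6)*29 = 1552*29 = 45008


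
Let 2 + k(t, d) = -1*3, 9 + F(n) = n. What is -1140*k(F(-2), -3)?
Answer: 5700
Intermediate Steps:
F(n) = -9 + n
k(t, d) = -5 (k(t, d) = -2 - 1*3 = -2 - 3 = -5)
-1140*k(F(-2), -3) = -1140*(-5) = 5700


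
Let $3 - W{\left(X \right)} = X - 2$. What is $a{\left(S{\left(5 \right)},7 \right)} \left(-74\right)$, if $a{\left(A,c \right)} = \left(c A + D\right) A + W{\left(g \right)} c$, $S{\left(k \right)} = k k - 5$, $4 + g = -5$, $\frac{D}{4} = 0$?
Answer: $-214452$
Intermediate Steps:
$D = 0$ ($D = 4 \cdot 0 = 0$)
$g = -9$ ($g = -4 - 5 = -9$)
$W{\left(X \right)} = 5 - X$ ($W{\left(X \right)} = 3 - \left(X - 2\right) = 3 - \left(-2 + X\right) = 5 - X$)
$S{\left(k \right)} = -5 + k^{2}$ ($S{\left(k \right)} = k^{2} - 5 = -5 + k^{2}$)
$a{\left(A,c \right)} = 14 c + c A^{2}$ ($a{\left(A,c \right)} = \left(c A + 0\right) A + \left(5 - -9\right) c = \left(A c + 0\right) A + \left(5 + 9\right) c = A c A + 14 c = c A^{2} + 14 c = 14 c + c A^{2}$)
$a{\left(S{\left(5 \right)},7 \right)} \left(-74\right) = 7 \left(14 + \left(-5 + 5^{2}\right)^{2}\right) \left(-74\right) = 7 \left(14 + \left(-5 + 25\right)^{2}\right) \left(-74\right) = 7 \left(14 + 20^{2}\right) \left(-74\right) = 7 \left(14 + 400\right) \left(-74\right) = 7 \cdot 414 \left(-74\right) = 2898 \left(-74\right) = -214452$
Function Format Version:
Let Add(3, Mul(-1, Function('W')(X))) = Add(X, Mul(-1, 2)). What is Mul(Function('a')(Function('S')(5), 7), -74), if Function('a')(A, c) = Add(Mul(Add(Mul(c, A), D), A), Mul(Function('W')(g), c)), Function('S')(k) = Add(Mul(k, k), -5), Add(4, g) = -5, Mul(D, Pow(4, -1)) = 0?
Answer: -214452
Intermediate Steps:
D = 0 (D = Mul(4, 0) = 0)
g = -9 (g = Add(-4, -5) = -9)
Function('W')(X) = Add(5, Mul(-1, X)) (Function('W')(X) = Add(3, Mul(-1, Add(X, Mul(-1, 2)))) = Add(3, Mul(-1, Add(X, -2))) = Add(3, Mul(-1, Add(-2, X))) = Add(3, Add(2, Mul(-1, X))) = Add(5, Mul(-1, X)))
Function('S')(k) = Add(-5, Pow(k, 2)) (Function('S')(k) = Add(Pow(k, 2), -5) = Add(-5, Pow(k, 2)))
Function('a')(A, c) = Add(Mul(14, c), Mul(c, Pow(A, 2))) (Function('a')(A, c) = Add(Mul(Add(Mul(c, A), 0), A), Mul(Add(5, Mul(-1, -9)), c)) = Add(Mul(Add(Mul(A, c), 0), A), Mul(Add(5, 9), c)) = Add(Mul(Mul(A, c), A), Mul(14, c)) = Add(Mul(c, Pow(A, 2)), Mul(14, c)) = Add(Mul(14, c), Mul(c, Pow(A, 2))))
Mul(Function('a')(Function('S')(5), 7), -74) = Mul(Mul(7, Add(14, Pow(Add(-5, Pow(5, 2)), 2))), -74) = Mul(Mul(7, Add(14, Pow(Add(-5, 25), 2))), -74) = Mul(Mul(7, Add(14, Pow(20, 2))), -74) = Mul(Mul(7, Add(14, 400)), -74) = Mul(Mul(7, 414), -74) = Mul(2898, -74) = -214452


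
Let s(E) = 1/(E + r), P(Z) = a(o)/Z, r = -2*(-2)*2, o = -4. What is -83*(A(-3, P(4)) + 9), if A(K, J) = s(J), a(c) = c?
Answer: -5312/7 ≈ -758.86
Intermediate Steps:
r = 8 (r = 4*2 = 8)
P(Z) = -4/Z
s(E) = 1/(8 + E) (s(E) = 1/(E + 8) = 1/(8 + E))
A(K, J) = 1/(8 + J)
-83*(A(-3, P(4)) + 9) = -83*(1/(8 - 4/4) + 9) = -83*(1/(8 - 4*¼) + 9) = -83*(1/(8 - 1) + 9) = -83*(1/7 + 9) = -83*(⅐ + 9) = -83*64/7 = -5312/7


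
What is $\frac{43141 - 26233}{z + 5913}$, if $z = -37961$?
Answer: $- \frac{4227}{8012} \approx -0.52758$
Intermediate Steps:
$\frac{43141 - 26233}{z + 5913} = \frac{43141 - 26233}{-37961 + 5913} = \frac{16908}{-32048} = 16908 \left(- \frac{1}{32048}\right) = - \frac{4227}{8012}$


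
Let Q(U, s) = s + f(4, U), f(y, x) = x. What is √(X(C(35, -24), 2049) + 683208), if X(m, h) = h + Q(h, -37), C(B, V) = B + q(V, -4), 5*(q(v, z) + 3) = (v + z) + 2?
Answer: √687269 ≈ 829.02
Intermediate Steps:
q(v, z) = -13/5 + v/5 + z/5 (q(v, z) = -3 + ((v + z) + 2)/5 = -3 + (2 + v + z)/5 = -3 + (⅖ + v/5 + z/5) = -13/5 + v/5 + z/5)
C(B, V) = -17/5 + B + V/5 (C(B, V) = B + (-13/5 + V/5 + (⅕)*(-4)) = B + (-13/5 + V/5 - ⅘) = B + (-17/5 + V/5) = -17/5 + B + V/5)
Q(U, s) = U + s (Q(U, s) = s + U = U + s)
X(m, h) = -37 + 2*h (X(m, h) = h + (h - 37) = h + (-37 + h) = -37 + 2*h)
√(X(C(35, -24), 2049) + 683208) = √((-37 + 2*2049) + 683208) = √((-37 + 4098) + 683208) = √(4061 + 683208) = √687269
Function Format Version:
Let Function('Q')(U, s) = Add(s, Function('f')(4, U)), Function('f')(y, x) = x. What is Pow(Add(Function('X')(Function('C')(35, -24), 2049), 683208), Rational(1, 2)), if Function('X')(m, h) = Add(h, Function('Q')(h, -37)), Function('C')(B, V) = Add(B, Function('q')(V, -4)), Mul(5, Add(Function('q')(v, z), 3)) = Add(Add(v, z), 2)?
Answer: Pow(687269, Rational(1, 2)) ≈ 829.02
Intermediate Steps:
Function('q')(v, z) = Add(Rational(-13, 5), Mul(Rational(1, 5), v), Mul(Rational(1, 5), z)) (Function('q')(v, z) = Add(-3, Mul(Rational(1, 5), Add(Add(v, z), 2))) = Add(-3, Mul(Rational(1, 5), Add(2, v, z))) = Add(-3, Add(Rational(2, 5), Mul(Rational(1, 5), v), Mul(Rational(1, 5), z))) = Add(Rational(-13, 5), Mul(Rational(1, 5), v), Mul(Rational(1, 5), z)))
Function('C')(B, V) = Add(Rational(-17, 5), B, Mul(Rational(1, 5), V)) (Function('C')(B, V) = Add(B, Add(Rational(-13, 5), Mul(Rational(1, 5), V), Mul(Rational(1, 5), -4))) = Add(B, Add(Rational(-13, 5), Mul(Rational(1, 5), V), Rational(-4, 5))) = Add(B, Add(Rational(-17, 5), Mul(Rational(1, 5), V))) = Add(Rational(-17, 5), B, Mul(Rational(1, 5), V)))
Function('Q')(U, s) = Add(U, s) (Function('Q')(U, s) = Add(s, U) = Add(U, s))
Function('X')(m, h) = Add(-37, Mul(2, h)) (Function('X')(m, h) = Add(h, Add(h, -37)) = Add(h, Add(-37, h)) = Add(-37, Mul(2, h)))
Pow(Add(Function('X')(Function('C')(35, -24), 2049), 683208), Rational(1, 2)) = Pow(Add(Add(-37, Mul(2, 2049)), 683208), Rational(1, 2)) = Pow(Add(Add(-37, 4098), 683208), Rational(1, 2)) = Pow(Add(4061, 683208), Rational(1, 2)) = Pow(687269, Rational(1, 2))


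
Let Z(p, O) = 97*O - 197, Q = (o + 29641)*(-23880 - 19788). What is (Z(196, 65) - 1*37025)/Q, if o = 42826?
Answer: 30917/3164488956 ≈ 9.7700e-6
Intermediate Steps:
Q = -3164488956 (Q = (42826 + 29641)*(-23880 - 19788) = 72467*(-43668) = -3164488956)
Z(p, O) = -197 + 97*O
(Z(196, 65) - 1*37025)/Q = ((-197 + 97*65) - 1*37025)/(-3164488956) = ((-197 + 6305) - 37025)*(-1/3164488956) = (6108 - 37025)*(-1/3164488956) = -30917*(-1/3164488956) = 30917/3164488956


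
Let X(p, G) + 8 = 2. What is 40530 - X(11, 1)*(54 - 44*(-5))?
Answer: 42174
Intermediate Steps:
X(p, G) = -6 (X(p, G) = -8 + 2 = -6)
40530 - X(11, 1)*(54 - 44*(-5)) = 40530 - (-6)*(54 - 44*(-5)) = 40530 - (-6)*(54 + 220) = 40530 - (-6)*274 = 40530 - 1*(-1644) = 40530 + 1644 = 42174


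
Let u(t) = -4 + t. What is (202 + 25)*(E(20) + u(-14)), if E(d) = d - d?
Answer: -4086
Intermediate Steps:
E(d) = 0
(202 + 25)*(E(20) + u(-14)) = (202 + 25)*(0 + (-4 - 14)) = 227*(0 - 18) = 227*(-18) = -4086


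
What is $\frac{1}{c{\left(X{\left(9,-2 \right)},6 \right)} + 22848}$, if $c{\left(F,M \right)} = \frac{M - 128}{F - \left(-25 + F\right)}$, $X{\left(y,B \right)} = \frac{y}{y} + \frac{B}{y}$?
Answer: $\frac{25}{571078} \approx 4.3777 \cdot 10^{-5}$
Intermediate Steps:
$X{\left(y,B \right)} = 1 + \frac{B}{y}$
$c{\left(F,M \right)} = - \frac{128}{25} + \frac{M}{25}$ ($c{\left(F,M \right)} = \frac{-128 + M}{25} = \left(-128 + M\right) \frac{1}{25} = - \frac{128}{25} + \frac{M}{25}$)
$\frac{1}{c{\left(X{\left(9,-2 \right)},6 \right)} + 22848} = \frac{1}{\left(- \frac{128}{25} + \frac{1}{25} \cdot 6\right) + 22848} = \frac{1}{\left(- \frac{128}{25} + \frac{6}{25}\right) + 22848} = \frac{1}{- \frac{122}{25} + 22848} = \frac{1}{\frac{571078}{25}} = \frac{25}{571078}$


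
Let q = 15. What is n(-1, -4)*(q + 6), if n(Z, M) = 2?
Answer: 42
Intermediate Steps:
n(-1, -4)*(q + 6) = 2*(15 + 6) = 2*21 = 42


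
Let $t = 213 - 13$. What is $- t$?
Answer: $-200$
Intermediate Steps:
$t = 200$ ($t = 213 - 13 = 200$)
$- t = \left(-1\right) 200 = -200$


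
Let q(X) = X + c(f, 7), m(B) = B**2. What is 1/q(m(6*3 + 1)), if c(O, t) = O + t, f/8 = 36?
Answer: 1/656 ≈ 0.0015244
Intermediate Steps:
f = 288 (f = 8*36 = 288)
q(X) = 295 + X (q(X) = X + (288 + 7) = X + 295 = 295 + X)
1/q(m(6*3 + 1)) = 1/(295 + (6*3 + 1)**2) = 1/(295 + (18 + 1)**2) = 1/(295 + 19**2) = 1/(295 + 361) = 1/656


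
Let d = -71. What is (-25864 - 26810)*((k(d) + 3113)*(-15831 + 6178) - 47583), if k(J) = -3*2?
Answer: 1582298199996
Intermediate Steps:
k(J) = -6
(-25864 - 26810)*((k(d) + 3113)*(-15831 + 6178) - 47583) = (-25864 - 26810)*((-6 + 3113)*(-15831 + 6178) - 47583) = -52674*(3107*(-9653) - 47583) = -52674*(-29991871 - 47583) = -52674*(-30039454) = 1582298199996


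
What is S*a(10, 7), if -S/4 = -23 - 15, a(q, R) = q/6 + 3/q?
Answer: 4484/15 ≈ 298.93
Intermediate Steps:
a(q, R) = 3/q + q/6 (a(q, R) = q*(1/6) + 3/q = q/6 + 3/q = 3/q + q/6)
S = 152 (S = -4*(-23 - 15) = -4*(-38) = 152)
S*a(10, 7) = 152*(3/10 + (1/6)*10) = 152*(3*(1/10) + 5/3) = 152*(3/10 + 5/3) = 152*(59/30) = 4484/15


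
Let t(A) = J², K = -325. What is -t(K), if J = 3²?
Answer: -81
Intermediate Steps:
J = 9
t(A) = 81 (t(A) = 9² = 81)
-t(K) = -1*81 = -81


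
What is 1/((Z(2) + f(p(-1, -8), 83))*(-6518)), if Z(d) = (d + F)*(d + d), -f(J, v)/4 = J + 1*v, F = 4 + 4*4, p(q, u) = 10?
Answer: 1/1851112 ≈ 5.4022e-7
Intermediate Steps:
F = 20 (F = 4 + 16 = 20)
f(J, v) = -4*J - 4*v (f(J, v) = -4*(J + 1*v) = -4*(J + v) = -4*J - 4*v)
Z(d) = 2*d*(20 + d) (Z(d) = (d + 20)*(d + d) = (20 + d)*(2*d) = 2*d*(20 + d))
1/((Z(2) + f(p(-1, -8), 83))*(-6518)) = 1/((2*2*(20 + 2) + (-4*10 - 4*83))*(-6518)) = -1/6518/(2*2*22 + (-40 - 332)) = -1/6518/(88 - 372) = -1/6518/(-284) = -1/284*(-1/6518) = 1/1851112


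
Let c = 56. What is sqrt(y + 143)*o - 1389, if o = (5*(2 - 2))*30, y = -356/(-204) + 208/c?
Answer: -1389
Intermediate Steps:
y = 1949/357 (y = -356/(-204) + 208/56 = -356*(-1/204) + 208*(1/56) = 89/51 + 26/7 = 1949/357 ≈ 5.4594)
o = 0 (o = (5*0)*30 = 0*30 = 0)
sqrt(y + 143)*o - 1389 = sqrt(1949/357 + 143)*0 - 1389 = sqrt(53000/357)*0 - 1389 = (10*sqrt(189210)/357)*0 - 1389 = 0 - 1389 = -1389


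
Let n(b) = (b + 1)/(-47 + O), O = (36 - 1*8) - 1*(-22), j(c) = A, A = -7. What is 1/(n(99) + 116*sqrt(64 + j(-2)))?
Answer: -75/1723232 + 261*sqrt(57)/1723232 ≈ 0.0011000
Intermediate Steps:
j(c) = -7
O = 50 (O = (36 - 8) + 22 = 28 + 22 = 50)
n(b) = 1/3 + b/3 (n(b) = (b + 1)/(-47 + 50) = (1 + b)/3 = (1 + b)*(1/3) = 1/3 + b/3)
1/(n(99) + 116*sqrt(64 + j(-2))) = 1/((1/3 + (1/3)*99) + 116*sqrt(64 - 7)) = 1/((1/3 + 33) + 116*sqrt(57)) = 1/(100/3 + 116*sqrt(57))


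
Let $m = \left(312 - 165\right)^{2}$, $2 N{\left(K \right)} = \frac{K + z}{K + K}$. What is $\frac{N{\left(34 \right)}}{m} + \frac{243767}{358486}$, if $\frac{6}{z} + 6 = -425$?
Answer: $\frac{38596076589547}{56758781157498} \approx 0.68$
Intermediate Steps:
$z = - \frac{6}{431}$ ($z = \frac{6}{-6 - 425} = \frac{6}{-431} = 6 \left(- \frac{1}{431}\right) = - \frac{6}{431} \approx -0.013921$)
$N{\left(K \right)} = \frac{- \frac{6}{431} + K}{4 K}$ ($N{\left(K \right)} = \frac{\left(K - \frac{6}{431}\right) \frac{1}{K + K}}{2} = \frac{\left(- \frac{6}{431} + K\right) \frac{1}{2 K}}{2} = \frac{\frac{1}{2} \frac{1}{K} \left(- \frac{6}{431} + K\right)}{2} = \frac{- \frac{6}{431} + K}{4 K}$)
$m = 21609$ ($m = 147^{2} = 21609$)
$\frac{N{\left(34 \right)}}{m} + \frac{243767}{358486} = \frac{\frac{1}{1724} \cdot \frac{1}{34} \left(-6 + 431 \cdot 34\right)}{21609} + \frac{243767}{358486} = \frac{1}{1724} \cdot \frac{1}{34} \left(-6 + 14654\right) \frac{1}{21609} + 243767 \cdot \frac{1}{358486} = \frac{1}{1724} \cdot \frac{1}{34} \cdot 14648 \cdot \frac{1}{21609} + \frac{243767}{358486} = \frac{1831}{7327} \cdot \frac{1}{21609} + \frac{243767}{358486} = \frac{1831}{158329143} + \frac{243767}{358486} = \frac{38596076589547}{56758781157498}$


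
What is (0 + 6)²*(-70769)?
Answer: -2547684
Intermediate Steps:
(0 + 6)²*(-70769) = 6²*(-70769) = 36*(-70769) = -2547684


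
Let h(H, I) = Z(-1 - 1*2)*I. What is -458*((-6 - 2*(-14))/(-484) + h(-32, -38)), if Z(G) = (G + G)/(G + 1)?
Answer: 574561/11 ≈ 52233.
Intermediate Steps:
Z(G) = 2*G/(1 + G) (Z(G) = (2*G)/(1 + G) = 2*G/(1 + G))
h(H, I) = 3*I (h(H, I) = (2*(-1 - 1*2)/(1 + (-1 - 1*2)))*I = (2*(-1 - 2)/(1 + (-1 - 2)))*I = (2*(-3)/(1 - 3))*I = (2*(-3)/(-2))*I = (2*(-3)*(-½))*I = 3*I)
-458*((-6 - 2*(-14))/(-484) + h(-32, -38)) = -458*((-6 - 2*(-14))/(-484) + 3*(-38)) = -458*((-6 + 28)*(-1/484) - 114) = -458*(22*(-1/484) - 114) = -458*(-1/22 - 114) = -458*(-2509/22) = 574561/11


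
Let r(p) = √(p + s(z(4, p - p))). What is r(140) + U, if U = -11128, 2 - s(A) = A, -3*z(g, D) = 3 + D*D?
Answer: -11128 + √143 ≈ -11116.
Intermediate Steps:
z(g, D) = -1 - D²/3 (z(g, D) = -(3 + D*D)/3 = -(3 + D²)/3 = -1 - D²/3)
s(A) = 2 - A
r(p) = √(3 + p) (r(p) = √(p + (2 - (-1 - (p - p)²/3))) = √(p + (2 - (-1 - ⅓*0²))) = √(p + (2 - (-1 - ⅓*0))) = √(p + (2 - (-1 + 0))) = √(p + (2 - 1*(-1))) = √(p + (2 + 1)) = √(p + 3) = √(3 + p))
r(140) + U = √(3 + 140) - 11128 = √143 - 11128 = -11128 + √143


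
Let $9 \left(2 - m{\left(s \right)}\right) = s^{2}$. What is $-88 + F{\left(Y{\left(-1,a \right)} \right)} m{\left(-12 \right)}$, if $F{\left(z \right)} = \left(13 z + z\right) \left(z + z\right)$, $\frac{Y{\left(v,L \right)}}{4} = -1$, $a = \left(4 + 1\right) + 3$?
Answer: $-6360$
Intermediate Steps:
$a = 8$ ($a = 5 + 3 = 8$)
$Y{\left(v,L \right)} = -4$ ($Y{\left(v,L \right)} = 4 \left(-1\right) = -4$)
$m{\left(s \right)} = 2 - \frac{s^{2}}{9}$
$F{\left(z \right)} = 28 z^{2}$ ($F{\left(z \right)} = 14 z 2 z = 28 z^{2}$)
$-88 + F{\left(Y{\left(-1,a \right)} \right)} m{\left(-12 \right)} = -88 + 28 \left(-4\right)^{2} \left(2 - \frac{\left(-12\right)^{2}}{9}\right) = -88 + 28 \cdot 16 \left(2 - 16\right) = -88 + 448 \left(2 - 16\right) = -88 + 448 \left(-14\right) = -88 - 6272 = -6360$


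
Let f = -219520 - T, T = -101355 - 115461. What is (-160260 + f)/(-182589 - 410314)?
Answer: 162964/592903 ≈ 0.27486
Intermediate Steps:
T = -216816
f = -2704 (f = -219520 - 1*(-216816) = -219520 + 216816 = -2704)
(-160260 + f)/(-182589 - 410314) = (-160260 - 2704)/(-182589 - 410314) = -162964/(-592903) = -162964*(-1/592903) = 162964/592903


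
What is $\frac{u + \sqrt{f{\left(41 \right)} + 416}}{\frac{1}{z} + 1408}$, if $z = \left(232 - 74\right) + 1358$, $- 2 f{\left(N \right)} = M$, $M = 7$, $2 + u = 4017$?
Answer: $\frac{6086740}{2134529} + \frac{3790 \sqrt{66}}{2134529} \approx 2.866$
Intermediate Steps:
$u = 4015$ ($u = -2 + 4017 = 4015$)
$f{\left(N \right)} = - \frac{7}{2}$ ($f{\left(N \right)} = \left(- \frac{1}{2}\right) 7 = - \frac{7}{2}$)
$z = 1516$ ($z = 158 + 1358 = 1516$)
$\frac{u + \sqrt{f{\left(41 \right)} + 416}}{\frac{1}{z} + 1408} = \frac{4015 + \sqrt{- \frac{7}{2} + 416}}{\frac{1}{1516} + 1408} = \frac{4015 + \sqrt{\frac{825}{2}}}{\frac{1}{1516} + 1408} = \frac{4015 + \frac{5 \sqrt{66}}{2}}{\frac{2134529}{1516}} = \left(4015 + \frac{5 \sqrt{66}}{2}\right) \frac{1516}{2134529} = \frac{6086740}{2134529} + \frac{3790 \sqrt{66}}{2134529}$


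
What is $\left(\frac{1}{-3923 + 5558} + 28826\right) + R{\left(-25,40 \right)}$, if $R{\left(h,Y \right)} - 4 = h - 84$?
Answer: $\frac{46958836}{1635} \approx 28721.0$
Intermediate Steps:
$R{\left(h,Y \right)} = -80 + h$ ($R{\left(h,Y \right)} = 4 + \left(h - 84\right) = 4 + \left(-84 + h\right) = -80 + h$)
$\left(\frac{1}{-3923 + 5558} + 28826\right) + R{\left(-25,40 \right)} = \left(\frac{1}{-3923 + 5558} + 28826\right) - 105 = \left(\frac{1}{1635} + 28826\right) - 105 = \frac{47130511}{1635} - 105 = \frac{46958836}{1635}$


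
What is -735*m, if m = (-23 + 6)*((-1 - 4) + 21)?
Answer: 199920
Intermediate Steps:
m = -272 (m = -17*(-5 + 21) = -17*16 = -272)
-735*m = -735*(-272) = 199920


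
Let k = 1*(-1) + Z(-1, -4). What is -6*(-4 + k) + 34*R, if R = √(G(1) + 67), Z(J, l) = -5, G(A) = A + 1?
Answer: 60 + 34*√69 ≈ 342.43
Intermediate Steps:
G(A) = 1 + A
k = -6 (k = 1*(-1) - 5 = -1 - 5 = -6)
R = √69 (R = √((1 + 1) + 67) = √(2 + 67) = √69 ≈ 8.3066)
-6*(-4 + k) + 34*R = -6*(-4 - 6) + 34*√69 = -6*(-10) + 34*√69 = 60 + 34*√69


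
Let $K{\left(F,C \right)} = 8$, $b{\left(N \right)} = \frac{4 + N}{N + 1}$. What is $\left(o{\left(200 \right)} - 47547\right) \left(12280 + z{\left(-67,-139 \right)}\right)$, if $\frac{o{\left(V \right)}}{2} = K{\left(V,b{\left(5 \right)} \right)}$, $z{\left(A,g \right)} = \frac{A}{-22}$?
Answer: $- \frac{1167650867}{2} \approx -5.8383 \cdot 10^{8}$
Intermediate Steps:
$b{\left(N \right)} = \frac{4 + N}{1 + N}$
$z{\left(A,g \right)} = - \frac{A}{22}$ ($z{\left(A,g \right)} = A \left(- \frac{1}{22}\right) = - \frac{A}{22}$)
$o{\left(V \right)} = 16$ ($o{\left(V \right)} = 2 \cdot 8 = 16$)
$\left(o{\left(200 \right)} - 47547\right) \left(12280 + z{\left(-67,-139 \right)}\right) = \left(16 - 47547\right) \left(12280 - - \frac{67}{22}\right) = - 47531 \left(12280 + \frac{67}{22}\right) = \left(-47531\right) \frac{270227}{22} = - \frac{1167650867}{2}$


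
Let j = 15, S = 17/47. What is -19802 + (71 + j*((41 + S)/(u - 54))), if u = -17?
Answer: -65871507/3337 ≈ -19740.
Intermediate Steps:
S = 17/47 (S = 17*(1/47) = 17/47 ≈ 0.36170)
-19802 + (71 + j*((41 + S)/(u - 54))) = -19802 + (71 + 15*((41 + 17/47)/(-17 - 54))) = -19802 + (71 + 15*((1944/47)/(-71))) = -19802 + (71 + 15*((1944/47)*(-1/71))) = -19802 + (71 + 15*(-1944/3337)) = -19802 + (71 - 29160/3337) = -19802 + 207767/3337 = -65871507/3337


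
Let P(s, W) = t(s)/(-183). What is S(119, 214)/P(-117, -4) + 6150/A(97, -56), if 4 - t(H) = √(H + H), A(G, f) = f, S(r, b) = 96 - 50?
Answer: -855783/3500 - 12627*I*√26/125 ≈ -244.51 - 515.08*I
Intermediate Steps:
S(r, b) = 46
t(H) = 4 - √2*√H (t(H) = 4 - √(H + H) = 4 - √(2*H) = 4 - √2*√H)
P(s, W) = -4/183 + √2*√s/183 (P(s, W) = (4 - √2*√s)/(-183) = (4 - √2*√s)*(-1/183) = -4/183 + √2*√s/183)
S(119, 214)/P(-117, -4) + 6150/A(97, -56) = 46/(-4/183 + √2*√(-117)/183) + 6150/(-56) = 46/(-4/183 + √2*(3*I*√13)/183) + 6150*(-1/56) = 46/(-4/183 + I*√26/61) - 3075/28 = -3075/28 + 46/(-4/183 + I*√26/61)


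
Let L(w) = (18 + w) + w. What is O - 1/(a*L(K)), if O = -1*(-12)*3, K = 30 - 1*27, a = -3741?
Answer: 3232225/89784 ≈ 36.000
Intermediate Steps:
K = 3 (K = 30 - 27 = 3)
O = 36 (O = 12*3 = 36)
L(w) = 18 + 2*w
O - 1/(a*L(K)) = 36 - 1/((-3741)*(18 + 2*3)) = 36 - (-1)/(3741*(18 + 6)) = 36 - (-1)/(3741*24) = 36 - 1*(-1/89784) = 36 + 1/89784 = 3232225/89784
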